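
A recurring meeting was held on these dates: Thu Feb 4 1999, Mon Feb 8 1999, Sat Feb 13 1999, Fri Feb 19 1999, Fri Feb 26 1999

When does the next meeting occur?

Sat Mar 6 1999

The spacing grows by 1 each time: 4, 5, 6, 7 days.
Next gap: 8 days. Fri Feb 26 1999 + 8 days = Sat Mar 6 1999.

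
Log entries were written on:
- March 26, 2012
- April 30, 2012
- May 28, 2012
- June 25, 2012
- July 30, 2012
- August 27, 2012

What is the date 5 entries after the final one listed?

All Mondays; the gaps (35, 28, 28, 35, 28) vary with month length.
This is the last Monday of each month.
September 2012 ends with Monday September 24, 2012.
Last Monday of October 2012: October 29, 2012.
Last Monday of November 2012: November 26, 2012.
December 2012 ends with Monday December 31, 2012.
January 2013 ends with Monday January 28, 2013.

January 28, 2013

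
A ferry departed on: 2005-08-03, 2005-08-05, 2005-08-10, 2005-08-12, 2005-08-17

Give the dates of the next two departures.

2005-08-19, 2005-08-24

Every event lands on a Wednesday or Friday (gaps cycle 2, 5, 2, 5).
So the schedule is: every Wednesday and Friday.
Next Friday: 2005-08-19.
Next Wednesday: 2005-08-24.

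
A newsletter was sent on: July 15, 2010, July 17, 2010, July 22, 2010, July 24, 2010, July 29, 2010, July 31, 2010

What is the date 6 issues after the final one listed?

August 21, 2010

Every event lands on a Thursday or Saturday (gaps cycle 2, 5, 2, 5, 2).
So the schedule is: every Thursday and Saturday.
Next Thursday: August 5, 2010.
Next Saturday: August 7, 2010.
The following Thursday is August 12, 2010.
The following Saturday is August 14, 2010.
Next Thursday: August 19, 2010.
The following Saturday is August 21, 2010.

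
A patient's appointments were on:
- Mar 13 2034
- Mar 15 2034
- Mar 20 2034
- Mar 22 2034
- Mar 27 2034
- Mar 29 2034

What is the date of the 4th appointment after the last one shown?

The gap pattern 2, 5, 2, 5, 2 repeats every 2 events.
These are the Mondays and Wednesdays of each week.
Next Monday: Apr 3 2034.
Next Wednesday: Apr 5 2034.
Next Monday: Apr 10 2034.
Next Wednesday: Apr 12 2034.

Apr 12 2034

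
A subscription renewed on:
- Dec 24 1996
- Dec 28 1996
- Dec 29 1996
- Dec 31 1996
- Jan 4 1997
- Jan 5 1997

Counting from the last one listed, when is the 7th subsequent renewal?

Gaps: 4, 1, 2, 4, 1 days — not constant, but cyclic with period 3.
The events fall on every Tuesday, Saturday and Sunday.
The following Tuesday is Jan 7 1997.
Next Saturday: Jan 11 1997.
The following Sunday is Jan 12 1997.
The following Tuesday is Jan 14 1997.
Next Saturday: Jan 18 1997.
Next Sunday: Jan 19 1997.
Next Tuesday: Jan 21 1997.

Jan 21 1997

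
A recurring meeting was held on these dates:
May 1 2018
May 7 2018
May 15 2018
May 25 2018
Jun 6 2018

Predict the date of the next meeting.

Gaps: 6, 8, 10, 12 days — each gap is 2 larger than the previous one.
Next gap: 14 days. Jun 6 2018 + 14 days = Jun 20 2018.

Jun 20 2018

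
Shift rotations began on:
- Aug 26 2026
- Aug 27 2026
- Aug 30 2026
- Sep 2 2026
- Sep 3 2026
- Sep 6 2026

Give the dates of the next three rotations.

Gaps: 1, 3, 3, 1, 3 days — not constant, but cyclic with period 3.
The events fall on every Wednesday, Thursday and Sunday.
The following Wednesday is Sep 9 2026.
The following Thursday is Sep 10 2026.
The following Sunday is Sep 13 2026.

Sep 9 2026, Sep 10 2026, Sep 13 2026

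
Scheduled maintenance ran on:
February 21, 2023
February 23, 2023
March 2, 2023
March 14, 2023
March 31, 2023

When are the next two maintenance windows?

Intervals are 2, 7, 12, 17 days — an arithmetic progression with common difference 5.
Next gap: 22 days. March 31, 2023 + 22 days = April 22, 2023.
Next gap: 27 days. April 22, 2023 + 27 days = May 19, 2023.

April 22, 2023; May 19, 2023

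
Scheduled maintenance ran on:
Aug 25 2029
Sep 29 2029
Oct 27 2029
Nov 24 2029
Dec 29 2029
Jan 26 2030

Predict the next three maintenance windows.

Every date is a Saturday; gaps 35, 28, 28, 35, 28 days.
Each is the last Saturday of its month (at least one falls on the 29th or later, ruling out '4th Saturday').
February 2030 ends with Saturday Feb 23 2030.
March 2030 ends with Saturday Mar 30 2030.
April 2030 ends with Saturday Apr 27 2030.

Feb 23 2030, Mar 30 2030, Apr 27 2030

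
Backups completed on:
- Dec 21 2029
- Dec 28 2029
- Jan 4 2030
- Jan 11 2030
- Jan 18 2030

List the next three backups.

Jan 25 2030, Feb 1 2030, Feb 8 2030

Gaps between consecutive events: 7, 7, 7, 7 days — a constant 7-day interval.
Jan 18 2030 + 7 days = Jan 25 2030.
Jan 25 2030 + 7 days = Feb 1 2030.
Feb 1 2030 + 7 days = Feb 8 2030.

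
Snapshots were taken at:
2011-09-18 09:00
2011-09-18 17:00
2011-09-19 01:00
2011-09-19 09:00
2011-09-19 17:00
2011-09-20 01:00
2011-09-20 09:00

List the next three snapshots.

Gaps: 8, 8, 8, 8, 8, 8 hours — each event is 8 hours after the previous one.
2011-09-20 09:00 + 8 h = 2011-09-20 17:00.
2011-09-20 17:00 + 8 h = 2011-09-21 01:00.
2011-09-21 01:00 + 8 h = 2011-09-21 09:00.

2011-09-20 17:00, 2011-09-21 01:00, 2011-09-21 09:00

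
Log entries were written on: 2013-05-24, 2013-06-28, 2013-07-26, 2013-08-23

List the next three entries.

These are Fridays at 28- or 35-day spacing (35, 28, 28).
The pattern: 4th Friday of the month.
4th Friday of September 2013: 2013-09-27.
October 2013 — 4th Friday is 2013-10-25.
November 2013 — 4th Friday is 2013-11-22.

2013-09-27, 2013-10-25, 2013-11-22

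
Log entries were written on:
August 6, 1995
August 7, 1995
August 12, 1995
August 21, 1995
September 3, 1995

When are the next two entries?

September 20, 1995; October 11, 1995

The spacing grows by 4 each time: 1, 5, 9, 13 days.
Next gap: 17 days. September 3, 1995 + 17 days = September 20, 1995.
Next gap: 21 days. September 20, 1995 + 21 days = October 11, 1995.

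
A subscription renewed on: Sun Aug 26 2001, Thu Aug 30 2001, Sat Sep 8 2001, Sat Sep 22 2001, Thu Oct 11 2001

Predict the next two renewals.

Gaps: 4, 9, 14, 19 days — each gap is 5 larger than the previous one.
Next gap: 24 days. Thu Oct 11 2001 + 24 days = Sun Nov 4 2001.
Next gap: 29 days. Sun Nov 4 2001 + 29 days = Mon Dec 3 2001.

Sun Nov 4 2001, Mon Dec 3 2001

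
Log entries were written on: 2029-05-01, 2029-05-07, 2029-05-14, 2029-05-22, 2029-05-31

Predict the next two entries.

2029-06-10, 2029-06-21

The spacing grows by 1 each time: 6, 7, 8, 9 days.
Next gap: 10 days. 2029-05-31 + 10 days = 2029-06-10.
Next gap: 11 days. 2029-06-10 + 11 days = 2029-06-21.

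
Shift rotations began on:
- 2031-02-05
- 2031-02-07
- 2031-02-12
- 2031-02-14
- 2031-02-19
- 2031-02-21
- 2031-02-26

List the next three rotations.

The gap pattern 2, 5, 2, 5, 2, 5 repeats every 2 events.
These are the Wednesdays and Fridays of each week.
The following Friday is 2031-02-28.
Next Wednesday: 2031-03-05.
Next Friday: 2031-03-07.

2031-02-28, 2031-03-05, 2031-03-07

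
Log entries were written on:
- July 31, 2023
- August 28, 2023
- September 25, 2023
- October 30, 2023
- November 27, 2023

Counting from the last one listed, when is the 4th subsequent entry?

These are Mondays with 28, 28, 35, 28-day gaps.
Each is the final Monday of its month — July 31, 2023 is past the 28th, so '4th Monday' doesn't fit.
Last Monday of December 2023: December 25, 2023.
Last Monday of January 2024: January 29, 2024.
February 2024 ends with Monday February 26, 2024.
Last Monday of March 2024: March 25, 2024.

March 25, 2024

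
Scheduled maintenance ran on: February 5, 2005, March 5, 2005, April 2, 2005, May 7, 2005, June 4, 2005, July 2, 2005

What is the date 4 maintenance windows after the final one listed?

November 5, 2005

These are Saturdays at 28- or 35-day spacing (28, 28, 35, 28, 28).
The pattern: 1st Saturday of the month.
1st Saturday of August 2005: August 6, 2005.
September 2005 — 1st Saturday is September 3, 2005.
1st Saturday of October 2005: October 1, 2005.
November 2005 — 1st Saturday is November 5, 2005.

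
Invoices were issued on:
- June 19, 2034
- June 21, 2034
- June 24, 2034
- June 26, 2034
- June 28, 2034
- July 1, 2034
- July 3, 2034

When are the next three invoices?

July 5, 2034; July 8, 2034; July 10, 2034

Every event lands on a Monday or Wednesday or Saturday (gaps cycle 2, 3, 2, 2, 3, 2).
So the schedule is: every Monday, Wednesday and Saturday.
Next Wednesday: July 5, 2034.
The following Saturday is July 8, 2034.
Next Monday: July 10, 2034.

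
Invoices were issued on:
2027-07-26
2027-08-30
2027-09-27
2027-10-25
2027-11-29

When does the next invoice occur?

Every date is a Monday; gaps 35, 28, 28, 35 days.
Each is the last Monday of its month (at least one falls on the 29th or later, ruling out '4th Monday').
Last Monday of December 2027: 2027-12-27.

2027-12-27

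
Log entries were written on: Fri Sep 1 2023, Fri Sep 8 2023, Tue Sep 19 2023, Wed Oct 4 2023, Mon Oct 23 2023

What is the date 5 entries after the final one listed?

Intervals are 7, 11, 15, 19 days — an arithmetic progression with common difference 4.
Next gap: 23 days. Mon Oct 23 2023 + 23 days = Wed Nov 15 2023.
Next gap: 27 days. Wed Nov 15 2023 + 27 days = Tue Dec 12 2023.
Next gap: 31 days. Tue Dec 12 2023 + 31 days = Fri Jan 12 2024.
Next gap: 35 days. Fri Jan 12 2024 + 35 days = Fri Feb 16 2024.
Next gap: 39 days. Fri Feb 16 2024 + 39 days = Tue Mar 26 2024.

Tue Mar 26 2024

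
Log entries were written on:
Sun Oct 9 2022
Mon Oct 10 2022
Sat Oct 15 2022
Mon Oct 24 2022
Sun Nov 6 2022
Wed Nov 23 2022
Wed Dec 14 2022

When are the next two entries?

Gaps: 1, 5, 9, 13, 17, 21 days — each gap is 4 larger than the previous one.
Next gap: 25 days. Wed Dec 14 2022 + 25 days = Sun Jan 8 2023.
Next gap: 29 days. Sun Jan 8 2023 + 29 days = Mon Feb 6 2023.

Sun Jan 8 2023, Mon Feb 6 2023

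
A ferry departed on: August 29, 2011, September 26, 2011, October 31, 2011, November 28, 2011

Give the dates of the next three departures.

All Mondays; the gaps (28, 35, 28) vary with month length.
This is the last Monday of each month.
Last Monday of December 2011: December 26, 2011.
Last Monday of January 2012: January 30, 2012.
Last Monday of February 2012: February 27, 2012.

December 26, 2011; January 30, 2012; February 27, 2012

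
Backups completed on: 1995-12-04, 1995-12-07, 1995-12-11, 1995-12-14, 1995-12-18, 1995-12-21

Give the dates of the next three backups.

Gaps: 3, 4, 3, 4, 3 days — not constant, but cyclic with period 2.
The events fall on every Monday and Thursday.
The following Monday is 1995-12-25.
The following Thursday is 1995-12-28.
Next Monday: 1996-01-01.

1995-12-25, 1995-12-28, 1996-01-01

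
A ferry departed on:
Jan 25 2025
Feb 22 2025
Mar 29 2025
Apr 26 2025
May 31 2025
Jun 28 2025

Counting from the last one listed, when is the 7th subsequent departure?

Every date is a Saturday; gaps 28, 35, 28, 35, 28 days.
Each is the last Saturday of its month (at least one falls on the 29th or later, ruling out '4th Saturday').
Last Saturday of July 2025: Jul 26 2025.
Last Saturday of August 2025: Aug 30 2025.
Last Saturday of September 2025: Sep 27 2025.
October 2025 ends with Saturday Oct 25 2025.
Last Saturday of November 2025: Nov 29 2025.
Last Saturday of December 2025: Dec 27 2025.
January 2026 ends with Saturday Jan 31 2026.

Jan 31 2026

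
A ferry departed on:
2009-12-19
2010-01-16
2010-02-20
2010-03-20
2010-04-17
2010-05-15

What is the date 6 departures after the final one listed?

2010-11-20

Gaps: 28, 35, 28, 28, 28 days — a mix of 28 and 35. Every date is a Saturday.
Each is the 3rd Saturday of its month.
June 2010 — 3rd Saturday is 2010-06-19.
3rd Saturday of July 2010: 2010-07-17.
August 2010 — 3rd Saturday is 2010-08-21.
September 2010 — 3rd Saturday is 2010-09-18.
3rd Saturday of October 2010: 2010-10-16.
November 2010 — 3rd Saturday is 2010-11-20.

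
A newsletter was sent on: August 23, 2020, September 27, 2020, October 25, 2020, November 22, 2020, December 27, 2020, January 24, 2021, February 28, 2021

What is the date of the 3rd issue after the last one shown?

All dates are Sundays, 35, 28, 28, 35, 28, 35 days apart.
Specifically, the 4th Sunday of each month.
March 2021 — 4th Sunday is March 28, 2021.
4th Sunday of April 2021: April 25, 2021.
4th Sunday of May 2021: May 23, 2021.

May 23, 2021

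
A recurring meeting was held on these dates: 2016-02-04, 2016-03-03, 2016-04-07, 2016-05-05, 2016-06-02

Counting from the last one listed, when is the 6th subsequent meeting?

These are Thursdays at 28- or 35-day spacing (28, 35, 28, 28).
The pattern: 1st Thursday of the month.
1st Thursday of July 2016: 2016-07-07.
1st Thursday of August 2016: 2016-08-04.
1st Thursday of September 2016: 2016-09-01.
October 2016 — 1st Thursday is 2016-10-06.
1st Thursday of November 2016: 2016-11-03.
December 2016 — 1st Thursday is 2016-12-01.

2016-12-01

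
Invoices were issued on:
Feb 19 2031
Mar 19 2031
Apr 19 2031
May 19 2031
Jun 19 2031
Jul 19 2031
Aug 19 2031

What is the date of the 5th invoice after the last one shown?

Jan 19 2032

Each date is the 19th; the gaps (28, 31, 30, 31, 30, 31) track the month lengths.
The rule is the 19th of each month.
September 2031: Sep 19 2031.
October 2031: Oct 19 2031.
November 2031: Nov 19 2031.
December 2031: Dec 19 2031.
Next: January 2032 → Jan 19 2032.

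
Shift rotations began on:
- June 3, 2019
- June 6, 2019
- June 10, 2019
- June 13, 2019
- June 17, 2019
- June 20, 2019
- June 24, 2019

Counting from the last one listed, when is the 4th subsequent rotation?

The gap pattern 3, 4, 3, 4, 3, 4 repeats every 2 events.
These are the Mondays and Thursdays of each week.
Next Thursday: June 27, 2019.
The following Monday is July 1, 2019.
The following Thursday is July 4, 2019.
Next Monday: July 8, 2019.

July 8, 2019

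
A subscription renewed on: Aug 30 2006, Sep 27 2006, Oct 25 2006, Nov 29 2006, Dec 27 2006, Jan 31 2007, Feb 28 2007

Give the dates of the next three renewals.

Every date is a Wednesday; gaps 28, 28, 35, 28, 35, 28 days.
Each is the last Wednesday of its month (at least one falls on the 29th or later, ruling out '4th Wednesday').
Last Wednesday of March 2007: Mar 28 2007.
April 2007 ends with Wednesday Apr 25 2007.
Last Wednesday of May 2007: May 30 2007.

Mar 28 2007, Apr 25 2007, May 30 2007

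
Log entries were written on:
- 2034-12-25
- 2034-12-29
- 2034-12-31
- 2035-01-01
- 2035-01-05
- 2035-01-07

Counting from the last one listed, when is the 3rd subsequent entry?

2035-01-14

Gaps: 4, 2, 1, 4, 2 days — not constant, but cyclic with period 3.
The events fall on every Monday, Friday and Sunday.
The following Monday is 2035-01-08.
The following Friday is 2035-01-12.
Next Sunday: 2035-01-14.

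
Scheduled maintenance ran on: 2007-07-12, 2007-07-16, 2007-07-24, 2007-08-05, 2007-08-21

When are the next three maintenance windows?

Intervals are 4, 8, 12, 16 days — an arithmetic progression with common difference 4.
Next gap: 20 days. 2007-08-21 + 20 days = 2007-09-10.
Next gap: 24 days. 2007-09-10 + 24 days = 2007-10-04.
Next gap: 28 days. 2007-10-04 + 28 days = 2007-11-01.

2007-09-10, 2007-10-04, 2007-11-01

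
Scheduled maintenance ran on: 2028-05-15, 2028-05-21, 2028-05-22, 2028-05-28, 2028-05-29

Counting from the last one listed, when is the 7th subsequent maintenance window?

The gap pattern 6, 1, 6, 1 repeats every 2 events.
These are the Mondays and Sundays of each week.
The following Sunday is 2028-06-04.
Next Monday: 2028-06-05.
Next Sunday: 2028-06-11.
Next Monday: 2028-06-12.
The following Sunday is 2028-06-18.
Next Monday: 2028-06-19.
The following Sunday is 2028-06-25.

2028-06-25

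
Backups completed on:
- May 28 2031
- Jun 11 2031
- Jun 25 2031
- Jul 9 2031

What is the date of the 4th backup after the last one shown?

Sep 3 2031

Every event comes 14 days after the last (14, 14, 14).
Jul 9 2031 + 14 days = Jul 23 2031.
Jul 23 2031 + 14 days = Aug 6 2031.
Aug 6 2031 + 14 days = Aug 20 2031.
Aug 20 2031 + 14 days = Sep 3 2031.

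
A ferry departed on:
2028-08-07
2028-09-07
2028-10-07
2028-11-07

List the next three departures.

2028-12-07, 2029-01-07, 2029-02-07

Each date is the 7th; the gaps (31, 30, 31) track the month lengths.
The rule is the 7th of each month.
Next: December 2028 → 2028-12-07.
Next: January 2029 → 2029-01-07.
February 2029: 2029-02-07.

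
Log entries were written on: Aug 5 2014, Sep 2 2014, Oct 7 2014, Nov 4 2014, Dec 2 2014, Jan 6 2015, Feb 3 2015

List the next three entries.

Gaps: 28, 35, 28, 28, 35, 28 days — a mix of 28 and 35. Every date is a Tuesday.
Each is the 1st Tuesday of its month.
March 2015 — 1st Tuesday is Mar 3 2015.
April 2015 — 1st Tuesday is Apr 7 2015.
May 2015 — 1st Tuesday is May 5 2015.

Mar 3 2015, Apr 7 2015, May 5 2015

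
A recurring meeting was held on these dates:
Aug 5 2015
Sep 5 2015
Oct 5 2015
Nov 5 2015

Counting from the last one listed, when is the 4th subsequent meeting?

Gaps: 31, 30, 31 days — not constant. Every event is on the 5th of the month.
Pattern: the 5th of each month.
December 2015: Dec 5 2015.
January 2016: Jan 5 2016.
Next: February 2016 → Feb 5 2016.
Next: March 2016 → Mar 5 2016.

Mar 5 2016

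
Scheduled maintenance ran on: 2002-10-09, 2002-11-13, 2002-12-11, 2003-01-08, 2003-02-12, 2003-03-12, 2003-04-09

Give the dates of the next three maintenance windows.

These are Wednesdays at 28- or 35-day spacing (35, 28, 28, 35, 28, 28).
The pattern: 2nd Wednesday of the month.
May 2003 — 2nd Wednesday is 2003-05-14.
2nd Wednesday of June 2003: 2003-06-11.
July 2003 — 2nd Wednesday is 2003-07-09.

2003-05-14, 2003-06-11, 2003-07-09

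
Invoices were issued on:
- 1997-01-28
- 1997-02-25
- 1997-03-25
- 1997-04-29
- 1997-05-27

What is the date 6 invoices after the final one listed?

All Tuesdays; the gaps (28, 28, 35, 28) vary with month length.
This is the last Tuesday of each month.
June 1997 ends with Tuesday 1997-06-24.
July 1997 ends with Tuesday 1997-07-29.
Last Tuesday of August 1997: 1997-08-26.
September 1997 ends with Tuesday 1997-09-30.
Last Tuesday of October 1997: 1997-10-28.
Last Tuesday of November 1997: 1997-11-25.

1997-11-25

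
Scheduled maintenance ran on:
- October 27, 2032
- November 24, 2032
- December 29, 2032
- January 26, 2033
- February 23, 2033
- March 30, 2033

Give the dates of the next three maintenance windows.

April 27, 2033; May 25, 2033; June 29, 2033

All Wednesdays; the gaps (28, 35, 28, 28, 35) vary with month length.
This is the last Wednesday of each month.
April 2033 ends with Wednesday April 27, 2033.
May 2033 ends with Wednesday May 25, 2033.
June 2033 ends with Wednesday June 29, 2033.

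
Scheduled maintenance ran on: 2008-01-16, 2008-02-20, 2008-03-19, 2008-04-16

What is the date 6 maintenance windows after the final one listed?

2008-10-15

Gaps: 35, 28, 28 days — a mix of 28 and 35. Every date is a Wednesday.
Each is the 3rd Wednesday of its month.
3rd Wednesday of May 2008: 2008-05-21.
3rd Wednesday of June 2008: 2008-06-18.
July 2008 — 3rd Wednesday is 2008-07-16.
3rd Wednesday of August 2008: 2008-08-20.
September 2008 — 3rd Wednesday is 2008-09-17.
3rd Wednesday of October 2008: 2008-10-15.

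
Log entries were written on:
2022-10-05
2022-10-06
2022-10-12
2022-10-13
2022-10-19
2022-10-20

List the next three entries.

Gaps: 1, 6, 1, 6, 1 days — not constant, but cyclic with period 2.
The events fall on every Wednesday and Thursday.
Next Wednesday: 2022-10-26.
The following Thursday is 2022-10-27.
The following Wednesday is 2022-11-02.

2022-10-26, 2022-10-27, 2022-11-02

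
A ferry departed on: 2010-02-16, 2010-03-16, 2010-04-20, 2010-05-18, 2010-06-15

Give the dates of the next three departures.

2010-07-20, 2010-08-17, 2010-09-21

Gaps: 28, 35, 28, 28 days — a mix of 28 and 35. Every date is a Tuesday.
Each is the 3rd Tuesday of its month.
July 2010 — 3rd Tuesday is 2010-07-20.
August 2010 — 3rd Tuesday is 2010-08-17.
3rd Tuesday of September 2010: 2010-09-21.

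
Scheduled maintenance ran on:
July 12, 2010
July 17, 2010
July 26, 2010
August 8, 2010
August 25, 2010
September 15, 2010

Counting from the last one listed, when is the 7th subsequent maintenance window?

June 1, 2011

The spacing grows by 4 each time: 5, 9, 13, 17, 21 days.
Next gap: 25 days. September 15, 2010 + 25 days = October 10, 2010.
Next gap: 29 days. October 10, 2010 + 29 days = November 8, 2010.
Next gap: 33 days. November 8, 2010 + 33 days = December 11, 2010.
Next gap: 37 days. December 11, 2010 + 37 days = January 17, 2011.
Next gap: 41 days. January 17, 2011 + 41 days = February 27, 2011.
Next gap: 45 days. February 27, 2011 + 45 days = April 13, 2011.
Next gap: 49 days. April 13, 2011 + 49 days = June 1, 2011.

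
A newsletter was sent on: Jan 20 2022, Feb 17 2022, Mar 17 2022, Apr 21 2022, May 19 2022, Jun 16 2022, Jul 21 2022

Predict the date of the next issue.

All dates are Thursdays, 28, 28, 35, 28, 28, 35 days apart.
Specifically, the 3rd Thursday of each month.
3rd Thursday of August 2022: Aug 18 2022.

Aug 18 2022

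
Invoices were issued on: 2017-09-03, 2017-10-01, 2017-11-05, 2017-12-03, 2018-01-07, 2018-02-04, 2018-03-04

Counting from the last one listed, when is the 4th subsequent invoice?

Gaps: 28, 35, 28, 35, 28, 28 days — a mix of 28 and 35. Every date is a Sunday.
Each is the 1st Sunday of its month.
April 2018 — 1st Sunday is 2018-04-01.
1st Sunday of May 2018: 2018-05-06.
June 2018 — 1st Sunday is 2018-06-03.
July 2018 — 1st Sunday is 2018-07-01.

2018-07-01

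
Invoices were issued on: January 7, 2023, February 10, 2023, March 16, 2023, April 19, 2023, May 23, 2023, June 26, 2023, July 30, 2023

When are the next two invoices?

Gaps between consecutive events: 34, 34, 34, 34, 34, 34 days — a constant 34-day interval.
July 30, 2023 + 34 days = September 2, 2023.
September 2, 2023 + 34 days = October 6, 2023.

September 2, 2023; October 6, 2023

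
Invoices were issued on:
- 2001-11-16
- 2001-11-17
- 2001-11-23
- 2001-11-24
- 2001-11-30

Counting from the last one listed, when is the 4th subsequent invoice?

Gaps: 1, 6, 1, 6 days — not constant, but cyclic with period 2.
The events fall on every Friday and Saturday.
The following Saturday is 2001-12-01.
Next Friday: 2001-12-07.
The following Saturday is 2001-12-08.
Next Friday: 2001-12-14.

2001-12-14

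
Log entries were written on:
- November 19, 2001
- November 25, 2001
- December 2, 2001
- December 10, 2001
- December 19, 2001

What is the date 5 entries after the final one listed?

February 17, 2002

The spacing grows by 1 each time: 6, 7, 8, 9 days.
Next gap: 10 days. December 19, 2001 + 10 days = December 29, 2001.
Next gap: 11 days. December 29, 2001 + 11 days = January 9, 2002.
Next gap: 12 days. January 9, 2002 + 12 days = January 21, 2002.
Next gap: 13 days. January 21, 2002 + 13 days = February 3, 2002.
Next gap: 14 days. February 3, 2002 + 14 days = February 17, 2002.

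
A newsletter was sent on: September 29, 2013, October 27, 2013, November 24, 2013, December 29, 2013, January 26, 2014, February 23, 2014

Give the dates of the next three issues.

March 30, 2014; April 27, 2014; May 25, 2014

All Sundays; the gaps (28, 28, 35, 28, 28) vary with month length.
This is the last Sunday of each month.
Last Sunday of March 2014: March 30, 2014.
Last Sunday of April 2014: April 27, 2014.
May 2014 ends with Sunday May 25, 2014.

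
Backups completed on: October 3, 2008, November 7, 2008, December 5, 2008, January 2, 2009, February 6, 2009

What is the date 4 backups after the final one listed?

These are Fridays at 28- or 35-day spacing (35, 28, 28, 35).
The pattern: 1st Friday of the month.
March 2009 — 1st Friday is March 6, 2009.
April 2009 — 1st Friday is April 3, 2009.
May 2009 — 1st Friday is May 1, 2009.
1st Friday of June 2009: June 5, 2009.

June 5, 2009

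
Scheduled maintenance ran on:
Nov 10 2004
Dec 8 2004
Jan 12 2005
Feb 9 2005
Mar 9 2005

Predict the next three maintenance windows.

Gaps: 28, 35, 28, 28 days — a mix of 28 and 35. Every date is a Wednesday.
Each is the 2nd Wednesday of its month.
April 2005 — 2nd Wednesday is Apr 13 2005.
May 2005 — 2nd Wednesday is May 11 2005.
2nd Wednesday of June 2005: Jun 8 2005.

Apr 13 2005, May 11 2005, Jun 8 2005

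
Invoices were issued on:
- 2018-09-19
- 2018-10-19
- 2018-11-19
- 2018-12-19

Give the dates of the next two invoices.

2019-01-19, 2019-02-19

The day-of-month is always 19 (30, 31, 30 days between events).
So this recurs on the 19th of each month.
Next: January 2019 → 2019-01-19.
Next: February 2019 → 2019-02-19.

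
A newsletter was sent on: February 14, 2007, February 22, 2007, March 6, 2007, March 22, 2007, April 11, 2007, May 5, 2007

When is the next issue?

June 2, 2007

Gaps: 8, 12, 16, 20, 24 days — each gap is 4 larger than the previous one.
Next gap: 28 days. May 5, 2007 + 28 days = June 2, 2007.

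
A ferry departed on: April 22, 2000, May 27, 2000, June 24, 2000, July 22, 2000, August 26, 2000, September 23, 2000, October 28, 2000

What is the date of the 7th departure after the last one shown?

Gaps: 35, 28, 28, 35, 28, 35 days — a mix of 28 and 35. Every date is a Saturday.
Each is the 4th Saturday of its month.
4th Saturday of November 2000: November 25, 2000.
4th Saturday of December 2000: December 23, 2000.
January 2001 — 4th Saturday is January 27, 2001.
February 2001 — 4th Saturday is February 24, 2001.
March 2001 — 4th Saturday is March 24, 2001.
4th Saturday of April 2001: April 28, 2001.
4th Saturday of May 2001: May 26, 2001.

May 26, 2001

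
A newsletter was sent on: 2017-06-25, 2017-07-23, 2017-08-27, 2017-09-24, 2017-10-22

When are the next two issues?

2017-11-26, 2017-12-24

These are Sundays at 28- or 35-day spacing (28, 35, 28, 28).
The pattern: 4th Sunday of the month.
4th Sunday of November 2017: 2017-11-26.
December 2017 — 4th Sunday is 2017-12-24.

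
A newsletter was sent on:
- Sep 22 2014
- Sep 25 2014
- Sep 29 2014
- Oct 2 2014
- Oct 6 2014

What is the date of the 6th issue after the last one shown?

Every event lands on a Monday or Thursday (gaps cycle 3, 4, 3, 4).
So the schedule is: every Monday and Thursday.
The following Thursday is Oct 9 2014.
The following Monday is Oct 13 2014.
Next Thursday: Oct 16 2014.
Next Monday: Oct 20 2014.
The following Thursday is Oct 23 2014.
Next Monday: Oct 27 2014.

Oct 27 2014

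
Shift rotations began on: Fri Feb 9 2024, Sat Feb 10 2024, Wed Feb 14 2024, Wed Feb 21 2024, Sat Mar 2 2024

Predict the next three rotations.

Fri Mar 15 2024, Sun Mar 31 2024, Fri Apr 19 2024

The spacing grows by 3 each time: 1, 4, 7, 10 days.
Next gap: 13 days. Sat Mar 2 2024 + 13 days = Fri Mar 15 2024.
Next gap: 16 days. Fri Mar 15 2024 + 16 days = Sun Mar 31 2024.
Next gap: 19 days. Sun Mar 31 2024 + 19 days = Fri Apr 19 2024.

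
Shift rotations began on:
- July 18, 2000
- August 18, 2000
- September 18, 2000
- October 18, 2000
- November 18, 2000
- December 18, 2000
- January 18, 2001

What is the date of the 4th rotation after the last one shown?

May 18, 2001

Gaps: 31, 31, 30, 31, 30, 31 days — not constant. Every event is on the 18th of the month.
Pattern: the 18th of each month.
February 2001: February 18, 2001.
Next: March 2001 → March 18, 2001.
Next: April 2001 → April 18, 2001.
Next: May 2001 → May 18, 2001.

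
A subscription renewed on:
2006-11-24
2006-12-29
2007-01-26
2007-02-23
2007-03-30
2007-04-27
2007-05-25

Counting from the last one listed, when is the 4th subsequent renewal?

2007-09-28

Every date is a Friday; gaps 35, 28, 28, 35, 28, 28 days.
Each is the last Friday of its month (at least one falls on the 29th or later, ruling out '4th Friday').
Last Friday of June 2007: 2007-06-29.
Last Friday of July 2007: 2007-07-27.
August 2007 ends with Friday 2007-08-31.
September 2007 ends with Friday 2007-09-28.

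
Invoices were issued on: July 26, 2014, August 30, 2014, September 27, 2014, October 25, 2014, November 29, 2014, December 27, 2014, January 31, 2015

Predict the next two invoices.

These are Saturdays with 35, 28, 28, 35, 28, 35-day gaps.
Each is the final Saturday of its month — August 30, 2014 is past the 28th, so '4th Saturday' doesn't fit.
Last Saturday of February 2015: February 28, 2015.
Last Saturday of March 2015: March 28, 2015.

February 28, 2015; March 28, 2015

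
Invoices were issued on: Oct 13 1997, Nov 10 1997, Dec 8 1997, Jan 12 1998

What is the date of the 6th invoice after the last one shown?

Gaps: 28, 28, 35 days — a mix of 28 and 35. Every date is a Monday.
Each is the 2nd Monday of its month.
February 1998 — 2nd Monday is Feb 9 1998.
2nd Monday of March 1998: Mar 9 1998.
April 1998 — 2nd Monday is Apr 13 1998.
May 1998 — 2nd Monday is May 11 1998.
June 1998 — 2nd Monday is Jun 8 1998.
2nd Monday of July 1998: Jul 13 1998.

Jul 13 1998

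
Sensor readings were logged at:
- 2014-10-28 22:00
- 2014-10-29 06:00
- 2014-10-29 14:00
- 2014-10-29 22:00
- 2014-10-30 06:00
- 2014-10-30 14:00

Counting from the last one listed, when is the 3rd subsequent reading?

The interval is a steady 8 hours (8, 8, 8, 8, 8).
2014-10-30 14:00 + 8 h = 2014-10-30 22:00.
2014-10-30 22:00 + 8 h = 2014-10-31 06:00.
2014-10-31 06:00 + 8 h = 2014-10-31 14:00.

2014-10-31 14:00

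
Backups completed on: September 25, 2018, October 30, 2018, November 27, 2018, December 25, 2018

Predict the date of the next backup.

January 29, 2019

Every date is a Tuesday; gaps 35, 28, 28 days.
Each is the last Tuesday of its month (at least one falls on the 29th or later, ruling out '4th Tuesday').
January 2019 ends with Tuesday January 29, 2019.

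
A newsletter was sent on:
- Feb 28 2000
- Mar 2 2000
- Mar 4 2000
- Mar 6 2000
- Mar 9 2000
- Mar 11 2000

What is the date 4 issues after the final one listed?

Mar 20 2000

Every event lands on a Monday or Thursday or Saturday (gaps cycle 3, 2, 2, 3, 2).
So the schedule is: every Monday, Thursday and Saturday.
Next Monday: Mar 13 2000.
Next Thursday: Mar 16 2000.
The following Saturday is Mar 18 2000.
The following Monday is Mar 20 2000.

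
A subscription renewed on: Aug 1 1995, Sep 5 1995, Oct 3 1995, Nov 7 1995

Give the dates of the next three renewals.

Dec 5 1995, Jan 2 1996, Feb 6 1996

All dates are Tuesdays, 35, 28, 35 days apart.
Specifically, the 1st Tuesday of each month.
December 1995 — 1st Tuesday is Dec 5 1995.
January 1996 — 1st Tuesday is Jan 2 1996.
February 1996 — 1st Tuesday is Feb 6 1996.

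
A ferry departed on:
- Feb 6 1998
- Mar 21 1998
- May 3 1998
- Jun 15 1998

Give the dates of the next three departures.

The spacing is 43, 43, 43 days — always 43 days.
Jun 15 1998 + 43 days = Jul 28 1998.
Jul 28 1998 + 43 days = Sep 9 1998.
Sep 9 1998 + 43 days = Oct 22 1998.

Jul 28 1998, Sep 9 1998, Oct 22 1998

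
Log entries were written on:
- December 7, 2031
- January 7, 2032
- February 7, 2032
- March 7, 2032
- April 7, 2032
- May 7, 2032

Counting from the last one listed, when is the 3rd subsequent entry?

Each date is the 7th; the gaps (31, 31, 29, 31, 30) track the month lengths.
The rule is the 7th of each month.
June 2032: June 7, 2032.
July 2032: July 7, 2032.
Next: August 2032 → August 7, 2032.

August 7, 2032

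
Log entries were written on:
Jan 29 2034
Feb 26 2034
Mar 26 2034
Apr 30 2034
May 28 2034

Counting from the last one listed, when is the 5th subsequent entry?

Oct 29 2034

These are Sundays with 28, 28, 35, 28-day gaps.
Each is the final Sunday of its month — Jan 29 2034 is past the 28th, so '4th Sunday' doesn't fit.
June 2034 ends with Sunday Jun 25 2034.
July 2034 ends with Sunday Jul 30 2034.
August 2034 ends with Sunday Aug 27 2034.
September 2034 ends with Sunday Sep 24 2034.
Last Sunday of October 2034: Oct 29 2034.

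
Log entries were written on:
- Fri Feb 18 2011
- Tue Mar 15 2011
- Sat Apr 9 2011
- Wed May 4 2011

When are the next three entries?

Gaps between consecutive events: 25, 25, 25 days — a constant 25-day interval.
Wed May 4 2011 + 25 days = Sun May 29 2011.
Sun May 29 2011 + 25 days = Thu Jun 23 2011.
Thu Jun 23 2011 + 25 days = Mon Jul 18 2011.

Sun May 29 2011, Thu Jun 23 2011, Mon Jul 18 2011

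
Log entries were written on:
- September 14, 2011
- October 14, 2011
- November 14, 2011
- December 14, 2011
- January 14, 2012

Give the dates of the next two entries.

Gaps: 30, 31, 30, 31 days — not constant. Every event is on the 14th of the month.
Pattern: the 14th of each month.
February 2012: February 14, 2012.
March 2012: March 14, 2012.

February 14, 2012; March 14, 2012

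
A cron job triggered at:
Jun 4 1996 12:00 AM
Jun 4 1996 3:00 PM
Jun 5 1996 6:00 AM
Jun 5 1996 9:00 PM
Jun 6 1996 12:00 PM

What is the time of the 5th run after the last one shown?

Jun 9 1996 3:00 PM

Gaps: 15, 15, 15, 15 hours — each event is 15 hours after the previous one.
Jun 6 1996 12:00 PM + 15 h = Jun 7 1996 3:00 AM.
Jun 7 1996 3:00 AM + 15 h = Jun 7 1996 6:00 PM.
Jun 7 1996 6:00 PM + 15 h = Jun 8 1996 9:00 AM.
Jun 8 1996 9:00 AM + 15 h = Jun 9 1996 12:00 AM.
Jun 9 1996 12:00 AM + 15 h = Jun 9 1996 3:00 PM.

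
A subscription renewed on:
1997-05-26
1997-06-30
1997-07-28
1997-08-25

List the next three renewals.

These are Mondays with 35, 28, 28-day gaps.
Each is the final Monday of its month — 1997-06-30 is past the 28th, so '4th Monday' doesn't fit.
September 1997 ends with Monday 1997-09-29.
Last Monday of October 1997: 1997-10-27.
November 1997 ends with Monday 1997-11-24.

1997-09-29, 1997-10-27, 1997-11-24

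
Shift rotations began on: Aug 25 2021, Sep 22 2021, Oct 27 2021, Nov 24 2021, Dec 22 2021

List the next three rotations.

These are Wednesdays at 28- or 35-day spacing (28, 35, 28, 28).
The pattern: 4th Wednesday of the month.
January 2022 — 4th Wednesday is Jan 26 2022.
4th Wednesday of February 2022: Feb 23 2022.
4th Wednesday of March 2022: Mar 23 2022.

Jan 26 2022, Feb 23 2022, Mar 23 2022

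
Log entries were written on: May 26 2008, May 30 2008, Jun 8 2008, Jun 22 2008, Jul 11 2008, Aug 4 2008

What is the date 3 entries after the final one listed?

Nov 14 2008

Intervals are 4, 9, 14, 19, 24 days — an arithmetic progression with common difference 5.
Next gap: 29 days. Aug 4 2008 + 29 days = Sep 2 2008.
Next gap: 34 days. Sep 2 2008 + 34 days = Oct 6 2008.
Next gap: 39 days. Oct 6 2008 + 39 days = Nov 14 2008.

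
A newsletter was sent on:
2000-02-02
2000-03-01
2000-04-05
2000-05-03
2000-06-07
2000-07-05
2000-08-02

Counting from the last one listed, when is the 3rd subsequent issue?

2000-11-01

These are Wednesdays at 28- or 35-day spacing (28, 35, 28, 35, 28, 28).
The pattern: 1st Wednesday of the month.
1st Wednesday of September 2000: 2000-09-06.
1st Wednesday of October 2000: 2000-10-04.
November 2000 — 1st Wednesday is 2000-11-01.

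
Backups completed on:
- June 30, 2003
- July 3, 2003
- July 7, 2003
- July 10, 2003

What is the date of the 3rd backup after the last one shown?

Every event lands on a Monday or Thursday (gaps cycle 3, 4, 3).
So the schedule is: every Monday and Thursday.
Next Monday: July 14, 2003.
The following Thursday is July 17, 2003.
Next Monday: July 21, 2003.

July 21, 2003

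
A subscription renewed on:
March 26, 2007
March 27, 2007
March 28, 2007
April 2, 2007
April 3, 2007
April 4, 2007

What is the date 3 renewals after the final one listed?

April 11, 2007

Gaps: 1, 1, 5, 1, 1 days — not constant, but cyclic with period 3.
The events fall on every Monday, Tuesday and Wednesday.
Next Monday: April 9, 2007.
The following Tuesday is April 10, 2007.
The following Wednesday is April 11, 2007.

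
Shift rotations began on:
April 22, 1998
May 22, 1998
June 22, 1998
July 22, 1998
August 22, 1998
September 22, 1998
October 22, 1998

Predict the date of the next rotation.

The day-of-month is always 22 (30, 31, 30, 31, 31, 30 days between events).
So this recurs on the 22nd of each month.
November 1998: November 22, 1998.

November 22, 1998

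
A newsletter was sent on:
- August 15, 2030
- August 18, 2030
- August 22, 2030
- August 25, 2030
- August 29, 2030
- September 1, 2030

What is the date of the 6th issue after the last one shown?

September 22, 2030

Gaps: 3, 4, 3, 4, 3 days — not constant, but cyclic with period 2.
The events fall on every Thursday and Sunday.
Next Thursday: September 5, 2030.
The following Sunday is September 8, 2030.
Next Thursday: September 12, 2030.
The following Sunday is September 15, 2030.
Next Thursday: September 19, 2030.
Next Sunday: September 22, 2030.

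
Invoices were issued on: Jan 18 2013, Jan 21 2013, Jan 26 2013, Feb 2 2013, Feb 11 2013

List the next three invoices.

Intervals are 3, 5, 7, 9 days — an arithmetic progression with common difference 2.
Next gap: 11 days. Feb 11 2013 + 11 days = Feb 22 2013.
Next gap: 13 days. Feb 22 2013 + 13 days = Mar 7 2013.
Next gap: 15 days. Mar 7 2013 + 15 days = Mar 22 2013.

Feb 22 2013, Mar 7 2013, Mar 22 2013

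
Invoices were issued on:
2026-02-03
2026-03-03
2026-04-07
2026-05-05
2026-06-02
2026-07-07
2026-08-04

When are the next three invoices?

2026-09-01, 2026-10-06, 2026-11-03

All dates are Tuesdays, 28, 35, 28, 28, 35, 28 days apart.
Specifically, the 1st Tuesday of each month.
September 2026 — 1st Tuesday is 2026-09-01.
October 2026 — 1st Tuesday is 2026-10-06.
November 2026 — 1st Tuesday is 2026-11-03.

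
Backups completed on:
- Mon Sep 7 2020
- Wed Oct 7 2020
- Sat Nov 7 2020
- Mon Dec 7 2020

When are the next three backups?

Thu Jan 7 2021, Sun Feb 7 2021, Sun Mar 7 2021

Gaps: 30, 31, 30 days — not constant. Every event is on the 7th of the month.
Pattern: the 7th of each month.
Next: January 2021 → Thu Jan 7 2021.
Next: February 2021 → Sun Feb 7 2021.
Next: March 2021 → Sun Mar 7 2021.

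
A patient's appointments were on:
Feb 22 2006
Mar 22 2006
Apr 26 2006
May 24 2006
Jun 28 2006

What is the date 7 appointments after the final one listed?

These are Wednesdays at 28- or 35-day spacing (28, 35, 28, 35).
The pattern: 4th Wednesday of the month.
July 2006 — 4th Wednesday is Jul 26 2006.
4th Wednesday of August 2006: Aug 23 2006.
4th Wednesday of September 2006: Sep 27 2006.
4th Wednesday of October 2006: Oct 25 2006.
November 2006 — 4th Wednesday is Nov 22 2006.
4th Wednesday of December 2006: Dec 27 2006.
4th Wednesday of January 2007: Jan 24 2007.

Jan 24 2007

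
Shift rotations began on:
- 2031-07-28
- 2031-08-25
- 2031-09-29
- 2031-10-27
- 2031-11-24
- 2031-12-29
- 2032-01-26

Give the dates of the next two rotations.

Every date is a Monday; gaps 28, 35, 28, 28, 35, 28 days.
Each is the last Monday of its month (at least one falls on the 29th or later, ruling out '4th Monday').
February 2032 ends with Monday 2032-02-23.
Last Monday of March 2032: 2032-03-29.

2032-02-23, 2032-03-29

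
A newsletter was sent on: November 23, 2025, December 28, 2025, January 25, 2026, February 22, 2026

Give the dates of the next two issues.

March 22, 2026; April 26, 2026

These are Sundays at 28- or 35-day spacing (35, 28, 28).
The pattern: 4th Sunday of the month.
March 2026 — 4th Sunday is March 22, 2026.
April 2026 — 4th Sunday is April 26, 2026.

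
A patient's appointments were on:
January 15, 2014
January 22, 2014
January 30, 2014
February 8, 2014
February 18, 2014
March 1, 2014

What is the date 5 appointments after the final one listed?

Intervals are 7, 8, 9, 10, 11 days — an arithmetic progression with common difference 1.
Next gap: 12 days. March 1, 2014 + 12 days = March 13, 2014.
Next gap: 13 days. March 13, 2014 + 13 days = March 26, 2014.
Next gap: 14 days. March 26, 2014 + 14 days = April 9, 2014.
Next gap: 15 days. April 9, 2014 + 15 days = April 24, 2014.
Next gap: 16 days. April 24, 2014 + 16 days = May 10, 2014.

May 10, 2014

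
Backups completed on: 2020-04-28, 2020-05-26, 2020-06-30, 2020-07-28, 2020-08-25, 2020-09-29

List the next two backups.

2020-10-27, 2020-11-24

These are Tuesdays with 28, 35, 28, 28, 35-day gaps.
Each is the final Tuesday of its month — 2020-06-30 is past the 28th, so '4th Tuesday' doesn't fit.
Last Tuesday of October 2020: 2020-10-27.
November 2020 ends with Tuesday 2020-11-24.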